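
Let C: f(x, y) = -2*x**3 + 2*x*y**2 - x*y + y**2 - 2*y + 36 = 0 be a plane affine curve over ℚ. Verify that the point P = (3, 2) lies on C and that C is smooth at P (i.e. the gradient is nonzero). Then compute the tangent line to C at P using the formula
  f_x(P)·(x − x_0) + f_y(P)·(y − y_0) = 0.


Tangent line at P: -48*x + 23*y + 98 = 0.

Step 1: f(3, 2) = 0, so P lies on C.
Step 2: partial derivatives
  f_x(x, y) = -6*x**2 + 2*y**2 - y, f_y(x, y) = 4*x*y - x + 2*y - 2.
  f_x(P) = -48, f_y(P) = 23 (gradient nonzero, so P is smooth).
Step 3: tangent line at P: -48·(x − 3) + 23·(y − 2) = 0.
Expanding: -48*x + 23*y + 98 = 0.


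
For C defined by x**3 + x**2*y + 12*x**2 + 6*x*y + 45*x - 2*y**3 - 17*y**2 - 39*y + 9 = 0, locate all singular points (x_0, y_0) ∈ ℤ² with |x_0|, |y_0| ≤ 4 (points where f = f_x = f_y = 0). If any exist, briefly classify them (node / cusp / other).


Singular points: {(-3, -3)}; classification: cusp.

Compute partial derivatives:
  f_x = 3*x**2 + 2*x*y + 24*x + 6*y + 45.
  f_y = x**2 + 6*x - 6*y**2 - 34*y - 39.
Scan x_0 ∈ {−4, ..., 4}. For each x_0, f_y(x_0, y) is a polynomial in y; find its integer roots y ∈ {−4, ..., 4}, then test f_x and f at those candidates.
  x = -4: f_y(-4, y) = -6*y**2 - 34*y - 47; no integer root y with |y| ≤ 4.
  x = -3: f_y(-3, y) = -6*y**2 - 34*y - 48; vanishes at y ∈ {-3}. (-3, -3): f_x = 0, f = 0 — SINGULAR.
  x = -2: f_y(-2, y) = -6*y**2 - 34*y - 47; no integer root y with |y| ≤ 4.
  x = -1: f_y(-1, y) = -6*y**2 - 34*y - 44; vanishes at y ∈ {-2}. (-1, -2): f_x = 16 ≠ 0.
  x = 0: f_y(0, y) = -6*y**2 - 34*y - 39; no integer root y with |y| ≤ 4.
  x = 1: f_y(1, y) = -6*y**2 - 34*y - 32; no integer root y with |y| ≤ 4.
  x = 2: f_y(2, y) = -6*y**2 - 34*y - 23; no integer root y with |y| ≤ 4.
  x = 3: f_y(3, y) = -6*y**2 - 34*y - 12; no integer root y with |y| ≤ 4.
  x = 4: f_y(4, y) = -6*y**2 - 34*y + 1; no integer root y with |y| ≤ 4.
Only singular point on the grid: (-3, -3).
Classify: substitute x = -3 + u, y = -3 + v and expand: f = u**3 + u**2*v - 2*v**3 + v**2.
No constant or linear terms (consistent with a singular point). Quadratic part: v**2. Cubic part: u**3 + u**2*v - 2*v**3.
The quadratic part v**2 is a perfect square, so there is a single (double) tangent line v = 0, i.e. y = -3. Restricting the cubic part to that line (v = 0) leaves u**3 ≠ 0, so f is not divisible by v and the branch is v² ≈ -u**3 to lowest order — this is a cusp.
Classification: cusp.


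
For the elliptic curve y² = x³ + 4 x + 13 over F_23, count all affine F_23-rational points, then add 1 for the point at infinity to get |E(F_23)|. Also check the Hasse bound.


Affine points = {(0, 6), (0, 17), (1, 8), (1, 15), (2, 11), (2, 12), (3, 11), (3, 12), (4, 1), (4, 22), (6, 0), (7, 4), (7, 19), (10, 8), (10, 15), (11, 10), (11, 13), (12, 8), (12, 15), (13, 10), (13, 13), (17, 7), (17, 16), (18, 11), (18, 12), (19, 5), (19, 18), (22, 10), (22, 13)}; affine count = 29; |E(F_23)| = 30.

Discriminant check: Δ ∝ 4a³ + 27b² = 4·4³ + 27·13² = 4·64 + 27·169 ≡ 12 (mod 23). Nonzero ⇒ E is nonsingular.
For each x ∈ F_23, compute rhs = x³ + 4·x + 13 mod 23, then count y ∈ F_23 with y² ≡ rhs.
  x = 0: rhs = 13, matching y values: 6, 17 (2 points).
  x = 1: rhs = 18, matching y values: 8, 15 (2 points).
  x = 2: rhs = 6, matching y values: 11, 12 (2 points).
  x = 3: rhs = 6, matching y values: 11, 12 (2 points).
  x = 4: rhs = 1, matching y values: 1, 22 (2 points).
  x = 5: rhs = 20, matching y values: none (0 points).
  x = 6: rhs = 0, matching y values: 0 (1 points).
  x = 7: rhs = 16, matching y values: 4, 19 (2 points).
  x = 8: rhs = 5, matching y values: none (0 points).
  x = 9: rhs = 19, matching y values: none (0 points).
  x = 10: rhs = 18, matching y values: 8, 15 (2 points).
  x = 11: rhs = 8, matching y values: 10, 13 (2 points).
  x = 12: rhs = 18, matching y values: 8, 15 (2 points).
  x = 13: rhs = 8, matching y values: 10, 13 (2 points).
  x = 14: rhs = 7, matching y values: none (0 points).
  x = 15: rhs = 21, matching y values: none (0 points).
  x = 16: rhs = 10, matching y values: none (0 points).
  x = 17: rhs = 3, matching y values: 7, 16 (2 points).
  x = 18: rhs = 6, matching y values: 11, 12 (2 points).
  x = 19: rhs = 2, matching y values: 5, 18 (2 points).
  x = 20: rhs = 20, matching y values: none (0 points).
  x = 21: rhs = 20, matching y values: none (0 points).
  x = 22: rhs = 8, matching y values: 10, 13 (2 points).
Total affine count: 29.
Full point count |E(F_23)| = 29 + 1 = 30.
Hasse bound: |30 − (23+1)| = |6| = 6 ≤ 2√23 ≈ 9.5917 ✓.


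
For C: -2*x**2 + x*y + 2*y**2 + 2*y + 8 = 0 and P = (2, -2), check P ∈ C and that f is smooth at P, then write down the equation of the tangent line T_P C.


Tangent line at P: -10*x - 4*y + 12 = 0.

Step 1: f(2, -2) = 0, so P lies on C.
Step 2: partial derivatives
  f_x(x, y) = -4*x + y, f_y(x, y) = x + 4*y + 2.
  f_x(P) = -10, f_y(P) = -4 (gradient nonzero, so P is smooth).
Step 3: tangent line at P: -10·(x − 2) + -4·(y − -2) = 0.
Expanding: -10*x - 4*y + 12 = 0.


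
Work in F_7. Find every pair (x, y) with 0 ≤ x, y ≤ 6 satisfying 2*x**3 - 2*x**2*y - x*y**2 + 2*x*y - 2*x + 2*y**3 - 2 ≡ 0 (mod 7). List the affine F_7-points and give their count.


Affine F_7-points: {(0, 1), (0, 2), (0, 4), (3, 5), (4, 2), (5, 0), (5, 2), (5, 4), (6, 3), (6, 4)}; count = 10.

For each of the 49 pairs (x, y) ∈ F_7², evaluate f(x, y) mod 7. Record the zeros.
  x = 0: [0↦5, 1↦0, 2↦0, 3↦3, 4↦0, 5↦3, 6↦3]  zeros at y ∈ {1, 2, 4}
  x = 1: [0↦5, 1↦6, 2↦3, 3↦1, 4↦5, 5↦6, 6↦2]  zeros at y ∈ ∅
  x = 2: [0↦3, 1↦6, 2↦3, 3↦6, 4↦6, 5↦1, 6↦3]  zeros at y ∈ ∅
  x = 3: [0↦4, 1↦5, 2↦5, 3↦2, 4↦1, 5↦0, 6↦4]  zeros at y ∈ {5}
  x = 4: [0↦6, 1↦1, 2↦0, 3↦1, 4↦2, 5↦1, 6↦3]  zeros at y ∈ {2}
  x = 5: [0↦0, 1↦6, 2↦0, 3↦1, 4↦0, 5↦2, 6↦5]  zeros at y ∈ {0, 2, 4}
  x = 6: [0↦5, 1↦4, 2↦3, 3↦0, 4↦0, 5↦1, 6↦1]  zeros at y ∈ {3, 4}
Collecting zeros: affine points = {(0, 1), (0, 2), (0, 4), (3, 5), (4, 2), (5, 0), (5, 2), (5, 4), (6, 3), (6, 4)}.
Total count |C(F_7)_aff| = 10.


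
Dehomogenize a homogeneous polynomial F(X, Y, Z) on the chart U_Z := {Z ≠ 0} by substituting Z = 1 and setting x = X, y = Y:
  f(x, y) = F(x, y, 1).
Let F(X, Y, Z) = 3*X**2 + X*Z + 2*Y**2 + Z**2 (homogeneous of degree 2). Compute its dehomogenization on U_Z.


f(x, y) = 3*x**2 + x + 2*y**2 + 1

On U_Z we set Z = 1. Each monomial c·X^i·Y^j·Z^k in F becomes c·x^i·y^j·1^k = c·x^i·y^j.
Substituting Z = 1: F(X, Y, 1) = 3*x**2 + x + 2*y**2 + 1.
Note: deg(f) ≤ deg(F) = 2; strict inequality happens when F is divisible by Z (lost terms).


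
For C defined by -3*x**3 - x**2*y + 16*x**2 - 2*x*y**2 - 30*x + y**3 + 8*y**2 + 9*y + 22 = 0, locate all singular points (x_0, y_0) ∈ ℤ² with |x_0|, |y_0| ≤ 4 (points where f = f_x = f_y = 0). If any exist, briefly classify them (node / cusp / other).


Singular points: {(2, -1)}; classification: node.

Compute partial derivatives:
  f_x = -9*x**2 - 2*x*y + 32*x - 2*y**2 - 30.
  f_y = -x**2 - 4*x*y + 3*y**2 + 16*y + 9.
Scan x_0 ∈ {−4, ..., 4}. For each x_0, f_y(x_0, y) is a polynomial in y; find its integer roots y ∈ {−4, ..., 4}, then test f_x and f at those candidates.
  x = -4: f_y(-4, y) = 3*y**2 + 32*y - 7; no integer root y with |y| ≤ 4.
  x = -3: f_y(-3, y) = 3*y**2 + 28*y; vanishes at y ∈ {0}. (-3, 0): f_x = -207 ≠ 0.
  x = -2: f_y(-2, y) = 3*y**2 + 24*y + 5; no integer root y with |y| ≤ 4.
  x = -1: f_y(-1, y) = 3*y**2 + 20*y + 8; no integer root y with |y| ≤ 4.
  x = 0: f_y(0, y) = 3*y**2 + 16*y + 9; no integer root y with |y| ≤ 4.
  x = 1: f_y(1, y) = 3*y**2 + 12*y + 8; no integer root y with |y| ≤ 4.
  x = 2: f_y(2, y) = 3*y**2 + 8*y + 5; vanishes at y ∈ {-1}. (2, -1): f_x = 0, f = 0 — SINGULAR.
  x = 3: f_y(3, y) = 3*y**2 + 4*y; vanishes at y ∈ {0}. (3, 0): f_x = -15 ≠ 0.
  x = 4: f_y(4, y) = 3*y**2 - 7; no integer root y with |y| ≤ 4.
Only singular point on the grid: (2, -1).
Classify: substitute x = 2 + u, y = -1 + v and expand: f = -3*u**3 - u**2*v - u**2 - 2*u*v**2 + v**3 + v**2.
No constant or linear terms (consistent with a singular point). Quadratic part: -u**2 + v**2. Cubic part: -3*u**3 - u**2*v - 2*u*v**2 + v**3.
The quadratic part v**2 - u**2 = (v − u)(v + u) splits into two distinct linear factors, so there are two distinct tangent lines y − -1 = ±(x − 2) — this is a node (ordinary double point).
Classification: node.


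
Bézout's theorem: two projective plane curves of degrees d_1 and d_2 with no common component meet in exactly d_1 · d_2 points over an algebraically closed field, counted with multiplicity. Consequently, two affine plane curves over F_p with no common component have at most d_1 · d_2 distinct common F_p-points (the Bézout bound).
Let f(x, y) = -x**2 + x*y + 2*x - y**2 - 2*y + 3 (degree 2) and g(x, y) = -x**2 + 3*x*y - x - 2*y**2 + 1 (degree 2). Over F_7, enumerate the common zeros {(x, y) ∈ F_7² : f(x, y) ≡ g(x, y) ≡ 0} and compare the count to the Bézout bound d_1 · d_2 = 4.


Common zeros: ∅; count = 0; Bézout bound = 4.

deg(f) = 2, deg(g) = 2, so Bézout bound = 4.
Scan x ∈ F_7. For each x, list the y ∈ F_7 with f(x, y) ≡ 0 and those with g(x, y) ≡ 0 (mod 7); the common zeros in that column are the intersection.
  x = 0: f ≡ 0 at y ∈ {1, 4}; g ≡ 0 at y ∈ {2, 5}; common: ∅.
  x = 1: f ≡ 0 at y ∈ ∅; g ≡ 0 at y ∈ {1, 4}; common: ∅.
  x = 2: f ≡ 0 at y ∈ ∅; g ≡ 0 at y ∈ ∅; common: ∅.
  x = 3: f ≡ 0 at y ∈ {0, 1}; g ≡ 0 at y ∈ {4}; common: ∅.
  x = 4: f ≡ 0 at y ∈ ∅; g ≡ 0 at y ∈ ∅; common: ∅.
  x = 5: f ≡ 0 at y ∈ ∅; g ≡ 0 at y ∈ {2}; common: ∅.
  x = 6: f ≡ 0 at y ∈ {0, 4}; g ≡ 0 at y ∈ ∅; common: ∅.
Collecting: common zeros = ∅, so the count is 0.
Comparison with the Bézout bound: 0 ≤ 4 = deg(f)·deg(g), as expected for curves with no common component (the affine F_7-count falls short of the bound because intersections may lie at infinity, over extension fields, or carry multiplicity).


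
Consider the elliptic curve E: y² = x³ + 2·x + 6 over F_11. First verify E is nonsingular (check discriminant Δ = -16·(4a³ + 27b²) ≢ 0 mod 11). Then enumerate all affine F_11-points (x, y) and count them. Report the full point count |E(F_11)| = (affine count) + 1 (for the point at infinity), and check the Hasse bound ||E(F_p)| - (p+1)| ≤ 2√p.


Affine points = {(1, 3), (1, 8), (4, 1), (4, 10), (5, 3), (5, 8), (6, 5), (6, 6), (7, 0), (9, 4), (9, 7), (10, 5), (10, 6)}; affine count = 13; |E(F_11)| = 14.

Discriminant check: Δ ∝ 4a³ + 27b² = 4·2³ + 27·6² = 4·8 + 27·36 ≡ 3 (mod 11). Nonzero ⇒ E is nonsingular.
For each x ∈ F_11, compute rhs = x³ + 2·x + 6 mod 11, then count y ∈ F_11 with y² ≡ rhs.
  x = 0: rhs = 6, matching y values: none (0 points).
  x = 1: rhs = 9, matching y values: 3, 8 (2 points).
  x = 2: rhs = 7, matching y values: none (0 points).
  x = 3: rhs = 6, matching y values: none (0 points).
  x = 4: rhs = 1, matching y values: 1, 10 (2 points).
  x = 5: rhs = 9, matching y values: 3, 8 (2 points).
  x = 6: rhs = 3, matching y values: 5, 6 (2 points).
  x = 7: rhs = 0, matching y values: 0 (1 points).
  x = 8: rhs = 6, matching y values: none (0 points).
  x = 9: rhs = 5, matching y values: 4, 7 (2 points).
  x = 10: rhs = 3, matching y values: 5, 6 (2 points).
Total affine count: 13.
Full point count |E(F_11)| = 13 + 1 = 14.
Hasse bound: |14 − (11+1)| = |2| = 2 ≤ 2√11 ≈ 6.6332 ✓.


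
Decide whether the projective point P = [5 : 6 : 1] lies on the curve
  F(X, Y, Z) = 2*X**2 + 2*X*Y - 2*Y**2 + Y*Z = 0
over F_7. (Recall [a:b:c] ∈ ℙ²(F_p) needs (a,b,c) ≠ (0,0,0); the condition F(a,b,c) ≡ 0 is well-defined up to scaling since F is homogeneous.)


F(5,6,1) ≡ 2 (mod 7); P is NOT on the curve.

Evaluate F(5, 6, 1) term-by-term (mod 7).
  2*X**2 ↦ 2·25·1·1 = 50
  2*X*Y ↦ 2·5·6·1 = 60
  -2*Y**2 ↦ -2·1·36·1 = -72
  Y*Z ↦ 1·1·6·1 = 6
Sum: F(5, 6, 1) = (50) + (60) + (-72) + (6) = 44.
Reducing mod 7: 44 ≡ 2 (mod 7).
Since F(a, b, c) ≡ 2 ≠ 0 (mod 7), P does NOT lie on the curve.


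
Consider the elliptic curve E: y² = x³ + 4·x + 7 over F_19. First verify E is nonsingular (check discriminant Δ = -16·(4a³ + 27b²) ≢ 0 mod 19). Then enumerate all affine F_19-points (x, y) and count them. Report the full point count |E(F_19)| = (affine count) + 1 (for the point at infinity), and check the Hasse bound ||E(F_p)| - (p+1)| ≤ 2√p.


Affine points = {(0, 8), (0, 11), (2, 2), (2, 17), (4, 7), (4, 12), (5, 0), (6, 0), (7, 6), (7, 13), (8, 0), (12, 4), (12, 15), (16, 5), (16, 14)}; affine count = 15; |E(F_19)| = 16.

Discriminant check: Δ ∝ 4a³ + 27b² = 4·4³ + 27·7² = 4·64 + 27·49 ≡ 2 (mod 19). Nonzero ⇒ E is nonsingular.
For each x ∈ F_19, compute rhs = x³ + 4·x + 7 mod 19, then count y ∈ F_19 with y² ≡ rhs.
  x = 0: rhs = 7, matching y values: 8, 11 (2 points).
  x = 1: rhs = 12, matching y values: none (0 points).
  x = 2: rhs = 4, matching y values: 2, 17 (2 points).
  x = 3: rhs = 8, matching y values: none (0 points).
  x = 4: rhs = 11, matching y values: 7, 12 (2 points).
  x = 5: rhs = 0, matching y values: 0 (1 points).
  x = 6: rhs = 0, matching y values: 0 (1 points).
  x = 7: rhs = 17, matching y values: 6, 13 (2 points).
  x = 8: rhs = 0, matching y values: 0 (1 points).
  x = 9: rhs = 12, matching y values: none (0 points).
  x = 10: rhs = 2, matching y values: none (0 points).
  x = 11: rhs = 14, matching y values: none (0 points).
  x = 12: rhs = 16, matching y values: 4, 15 (2 points).
  x = 13: rhs = 14, matching y values: none (0 points).
  x = 14: rhs = 14, matching y values: none (0 points).
  x = 15: rhs = 3, matching y values: none (0 points).
  x = 16: rhs = 6, matching y values: 5, 14 (2 points).
  x = 17: rhs = 10, matching y values: none (0 points).
  x = 18: rhs = 2, matching y values: none (0 points).
Total affine count: 15.
Full point count |E(F_19)| = 15 + 1 = 16.
Hasse bound: |16 − (19+1)| = |-4| = 4 ≤ 2√19 ≈ 8.7178 ✓.


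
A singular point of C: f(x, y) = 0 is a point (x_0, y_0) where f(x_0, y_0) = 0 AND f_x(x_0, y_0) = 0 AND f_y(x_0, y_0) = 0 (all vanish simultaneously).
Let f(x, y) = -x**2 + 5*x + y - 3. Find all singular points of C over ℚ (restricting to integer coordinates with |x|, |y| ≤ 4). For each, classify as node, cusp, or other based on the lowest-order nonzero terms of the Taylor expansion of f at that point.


No singular points in the scanned grid; C is smooth there.

Compute partial derivatives:
  f_x = 5 - 2*x.
  f_y = 1.
f_y = 1 is a nonzero constant, so f_y never vanishes: no point (x, y) can satisfy f = f_x = f_y = 0. In particular no (x, y) ∈ {−4, ..., 4}² is singular; the curve is smooth.


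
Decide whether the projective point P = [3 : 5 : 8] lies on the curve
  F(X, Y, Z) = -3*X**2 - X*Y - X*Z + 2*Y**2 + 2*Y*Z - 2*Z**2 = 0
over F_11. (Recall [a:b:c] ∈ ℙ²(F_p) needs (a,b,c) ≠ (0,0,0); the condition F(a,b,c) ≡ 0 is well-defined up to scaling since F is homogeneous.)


F(3,5,8) ≡ 2 (mod 11); P is NOT on the curve.

Evaluate F(3, 5, 8) term-by-term (mod 11).
  -3*X**2 ↦ -3·9·1·1 = -27
  -X*Y ↦ -1·3·5·1 = -15
  -X*Z ↦ -1·3·1·8 = -24
  2*Y**2 ↦ 2·1·25·1 = 50
  2*Y*Z ↦ 2·1·5·8 = 80
  -2*Z**2 ↦ -2·1·1·64 = -128
Sum: F(3, 5, 8) = (-27) + (-15) + (-24) + (50) + (80) + (-128) = -64.
Reducing mod 11: -64 ≡ 2 (mod 11).
Since F(a, b, c) ≡ 2 ≠ 0 (mod 11), P does NOT lie on the curve.


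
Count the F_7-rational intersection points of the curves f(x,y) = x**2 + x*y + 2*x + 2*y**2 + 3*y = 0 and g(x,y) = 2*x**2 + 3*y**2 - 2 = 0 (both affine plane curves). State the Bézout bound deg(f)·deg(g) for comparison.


Common zeros: {(3, 2)}; count = 1; Bézout bound = 4.

deg(f) = 2, deg(g) = 2, so Bézout bound = 4.
Scan x ∈ F_7. For each x, list the y ∈ F_7 with f(x, y) ≡ 0 and those with g(x, y) ≡ 0 (mod 7); the common zeros in that column are the intersection.
  x = 0: f ≡ 0 at y ∈ {0, 2}; g ≡ 0 at y ∈ ∅; common: ∅.
  x = 1: f ≡ 0 at y ∈ ∅; g ≡ 0 at y ∈ {0}; common: ∅.
  x = 2: f ≡ 0 at y ∈ ∅; g ≡ 0 at y ∈ ∅; common: ∅.
  x = 3: f ≡ 0 at y ∈ {2}; g ≡ 0 at y ∈ {2, 5}; common: {2}.
  x = 4: f ≡ 0 at y ∈ {3, 4}; g ≡ 0 at y ∈ {2, 5}; common: ∅.
  x = 5: f ≡ 0 at y ∈ {0, 3}; g ≡ 0 at y ∈ ∅; common: ∅.
  x = 6: f ≡ 0 at y ∈ ∅; g ≡ 0 at y ∈ {0}; common: ∅.
Collecting: common zeros = {(3, 2)}, so the count is 1.
Comparison with the Bézout bound: 1 ≤ 4 = deg(f)·deg(g), as expected for curves with no common component (the affine F_7-count falls short of the bound because intersections may lie at infinity, over extension fields, or carry multiplicity).


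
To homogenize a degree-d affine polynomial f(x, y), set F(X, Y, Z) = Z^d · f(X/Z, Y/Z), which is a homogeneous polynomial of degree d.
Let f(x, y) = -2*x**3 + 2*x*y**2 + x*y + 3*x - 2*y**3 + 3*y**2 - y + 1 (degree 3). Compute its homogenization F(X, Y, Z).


F(X, Y, Z) = -2*X**3 + 2*X*Y**2 + X*Y*Z + 3*X*Z**2 - 2*Y**3 + 3*Y**2*Z - Y*Z**2 + Z**3

deg(f) = 3.
Substitute x = X/Z, y = Y/Z into f, then multiply by Z^3.
  monomial -2·x^3·y^0 ↦ -2·X^3·Y^0·Z^0.
  monomial 2·x^1·y^2 ↦ 2·X^1·Y^2·Z^0.
  monomial 1·x^1·y^1 ↦ 1·X^1·Y^1·Z^1.
  monomial 3·x^1·y^0 ↦ 3·X^1·Y^0·Z^2.
  monomial -2·x^0·y^3 ↦ -2·X^0·Y^3·Z^0.
  monomial 3·x^0·y^2 ↦ 3·X^0·Y^2·Z^1.
  monomial -1·x^0·y^1 ↦ -1·X^0·Y^1·Z^2.
  monomial 1·x^0·y^0 ↦ 1·X^0·Y^0·Z^3.
Collecting: F(X, Y, Z) = -2*X**3 + 2*X*Y**2 + X*Y*Z + 3*X*Z**2 - 2*Y**3 + 3*Y**2*Z - Y*Z**2 + Z**3.


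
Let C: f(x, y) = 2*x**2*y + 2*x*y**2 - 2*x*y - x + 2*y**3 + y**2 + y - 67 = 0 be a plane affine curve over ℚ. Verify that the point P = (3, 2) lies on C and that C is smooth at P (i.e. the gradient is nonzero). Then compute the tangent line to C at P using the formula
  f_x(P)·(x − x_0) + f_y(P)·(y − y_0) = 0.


Tangent line at P: 27*x + 65*y - 211 = 0.

Step 1: f(3, 2) = 0, so P lies on C.
Step 2: partial derivatives
  f_x(x, y) = 4*x*y + 2*y**2 - 2*y - 1, f_y(x, y) = 2*x**2 + 4*x*y - 2*x + 6*y**2 + 2*y + 1.
  f_x(P) = 27, f_y(P) = 65 (gradient nonzero, so P is smooth).
Step 3: tangent line at P: 27·(x − 3) + 65·(y − 2) = 0.
Expanding: 27*x + 65*y - 211 = 0.


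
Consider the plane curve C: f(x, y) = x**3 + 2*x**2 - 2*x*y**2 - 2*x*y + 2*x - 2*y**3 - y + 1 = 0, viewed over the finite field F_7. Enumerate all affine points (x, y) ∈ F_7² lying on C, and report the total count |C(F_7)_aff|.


Affine F_7-points: {(0, 3), (2, 0), (2, 2), (2, 3), (3, 3), (4, 0), (5, 6), (6, 0)}; count = 8.

For each of the 49 pairs (x, y) ∈ F_7², evaluate f(x, y) mod 7. Record the zeros.
  x = 0: [0↦1, 1↦5, 2↦4, 3↦0, 4↦2, 5↦5, 6↦4]  zeros at y ∈ {3}
  x = 1: [0↦6, 1↦6, 2↦4, 3↦2, 4↦2, 5↦6, 6↦2]  zeros at y ∈ ∅
  x = 2: [0↦0, 1↦3, 2↦0, 3↦0, 4↦5, 5↦3, 6↦3]  zeros at y ∈ {0, 2, 3}
  x = 3: [0↦3, 1↦2, 2↦5, 3↦0, 4↦3, 5↦2, 6↦6]  zeros at y ∈ {3}
  x = 4: [0↦0, 1↦2, 2↦4, 3↦1, 4↦2, 5↦2, 6↦3]  zeros at y ∈ {0}
  x = 5: [0↦4, 1↦2, 2↦3, 3↦2, 4↦1, 5↦2, 6↦0]  zeros at y ∈ {6}
  x = 6: [0↦0, 1↦1, 2↦1, 3↦2, 4↦6, 5↦1, 6↦3]  zeros at y ∈ {0}
Collecting zeros: affine points = {(0, 3), (2, 0), (2, 2), (2, 3), (3, 3), (4, 0), (5, 6), (6, 0)}.
Total count |C(F_7)_aff| = 8.


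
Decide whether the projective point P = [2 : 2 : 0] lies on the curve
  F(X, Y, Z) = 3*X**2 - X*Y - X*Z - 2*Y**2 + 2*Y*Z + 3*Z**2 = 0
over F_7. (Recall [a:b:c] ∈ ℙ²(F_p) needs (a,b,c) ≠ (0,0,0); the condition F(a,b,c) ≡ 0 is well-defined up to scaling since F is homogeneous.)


F(2,2,0) ≡ 0 (mod 7); P is on the curve.

Evaluate F(2, 2, 0) term-by-term (mod 7).
  3*X**2 ↦ 3·4·1·1 = 12
  -X*Y ↦ -1·2·2·1 = -4
  -X*Z ↦ -1·2·1·0 = 0
  -2*Y**2 ↦ -2·1·4·1 = -8
  2*Y*Z ↦ 2·1·2·0 = 0
  3*Z**2 ↦ 3·1·1·0 = 0
Sum: F(2, 2, 0) = (12) + (-4) + (0) + (-8) + (0) + (0) = 0.
Reducing mod 7: 0 ≡ 0 (mod 7).
Since F(a, b, c) ≡ 0 (mod 7), P lies on the curve.


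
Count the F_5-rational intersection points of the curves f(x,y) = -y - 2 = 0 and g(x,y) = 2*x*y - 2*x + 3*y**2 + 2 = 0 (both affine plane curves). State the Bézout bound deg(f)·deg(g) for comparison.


Common zeros: {(4, 3)}; count = 1; Bézout bound = 2.

deg(f) = 1, deg(g) = 2, so Bézout bound = 2.
Scan x ∈ F_5. For each x, list the y ∈ F_5 with f(x, y) ≡ 0 and those with g(x, y) ≡ 0 (mod 5); the common zeros in that column are the intersection.
  x = 0: f ≡ 0 at y ∈ {3}; g ≡ 0 at y ∈ {1, 4}; common: ∅.
  x = 1: f ≡ 0 at y ∈ {3}; g ≡ 0 at y ∈ {0, 1}; common: ∅.
  x = 2: f ≡ 0 at y ∈ {3}; g ≡ 0 at y ∈ {1}; common: ∅.
  x = 3: f ≡ 0 at y ∈ {3}; g ≡ 0 at y ∈ {1, 2}; common: ∅.
  x = 4: f ≡ 0 at y ∈ {3}; g ≡ 0 at y ∈ {1, 3}; common: {3}.
Collecting: common zeros = {(4, 3)}, so the count is 1.
Comparison with the Bézout bound: 1 ≤ 2 = deg(f)·deg(g), as expected for curves with no common component (the affine F_5-count falls short of the bound because intersections may lie at infinity, over extension fields, or carry multiplicity).


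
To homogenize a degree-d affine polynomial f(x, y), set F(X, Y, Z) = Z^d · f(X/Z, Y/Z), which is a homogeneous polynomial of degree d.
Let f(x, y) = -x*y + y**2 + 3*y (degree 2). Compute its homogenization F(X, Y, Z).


F(X, Y, Z) = -X*Y + Y**2 + 3*Y*Z

deg(f) = 2.
Substitute x = X/Z, y = Y/Z into f, then multiply by Z^2.
  monomial -1·x^1·y^1 ↦ -1·X^1·Y^1·Z^0.
  monomial 1·x^0·y^2 ↦ 1·X^0·Y^2·Z^0.
  monomial 3·x^0·y^1 ↦ 3·X^0·Y^1·Z^1.
Collecting: F(X, Y, Z) = -X*Y + Y**2 + 3*Y*Z.


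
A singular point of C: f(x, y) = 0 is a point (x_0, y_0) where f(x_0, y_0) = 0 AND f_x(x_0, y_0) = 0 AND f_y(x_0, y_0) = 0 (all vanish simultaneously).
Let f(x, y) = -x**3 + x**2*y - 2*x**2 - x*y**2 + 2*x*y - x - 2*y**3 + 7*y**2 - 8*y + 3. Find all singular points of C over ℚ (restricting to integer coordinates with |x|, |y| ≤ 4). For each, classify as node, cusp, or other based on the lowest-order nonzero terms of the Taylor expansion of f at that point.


Singular points: {(0, 1)}; classification: node.

Compute partial derivatives:
  f_x = -3*x**2 + 2*x*y - 4*x - y**2 + 2*y - 1.
  f_y = x**2 - 2*x*y + 2*x - 6*y**2 + 14*y - 8.
Scan x_0 ∈ {−4, ..., 4}. For each x_0, f_y(x_0, y) is a polynomial in y; find its integer roots y ∈ {−4, ..., 4}, then test f_x and f at those candidates.
  x = -4: f_y(-4, y) = -6*y**2 + 22*y; vanishes at y ∈ {0}. (-4, 0): f_x = -33 ≠ 0.
  x = -3: f_y(-3, y) = -6*y**2 + 20*y - 5; no integer root y with |y| ≤ 4.
  x = -2: f_y(-2, y) = -6*y**2 + 18*y - 8; no integer root y with |y| ≤ 4.
  x = -1: f_y(-1, y) = -6*y**2 + 16*y - 9; no integer root y with |y| ≤ 4.
  x = 0: f_y(0, y) = -6*y**2 + 14*y - 8; vanishes at y ∈ {1}. (0, 1): f_x = 0, f = 0 — SINGULAR.
  x = 1: f_y(1, y) = -6*y**2 + 12*y - 5; no integer root y with |y| ≤ 4.
  x = 2: f_y(2, y) = -6*y**2 + 10*y; vanishes at y ∈ {0}. (2, 0): f_x = -21 ≠ 0.
  x = 3: f_y(3, y) = -6*y**2 + 8*y + 7; no integer root y with |y| ≤ 4.
  x = 4: f_y(4, y) = -6*y**2 + 6*y + 16; no integer root y with |y| ≤ 4.
Only singular point on the grid: (0, 1).
Classify: substitute x = 0 + u, y = 1 + v and expand: f = -u**3 + u**2*v - u**2 - u*v**2 - 2*v**3 + v**2.
No constant or linear terms (consistent with a singular point). Quadratic part: -u**2 + v**2. Cubic part: -u**3 + u**2*v - u*v**2 - 2*v**3.
The quadratic part v**2 - u**2 = (v − u)(v + u) splits into two distinct linear factors, so there are two distinct tangent lines y − 1 = ±(x − 0) — this is a node (ordinary double point).
Classification: node.


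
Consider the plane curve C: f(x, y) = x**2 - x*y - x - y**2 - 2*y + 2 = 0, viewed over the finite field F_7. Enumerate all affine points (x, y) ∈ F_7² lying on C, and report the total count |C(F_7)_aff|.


Affine F_7-points: {(2, 4), (2, 6), (3, 4), (3, 5), (4, 0), (4, 1), (5, 1), (5, 6)}; count = 8.

For each of the 49 pairs (x, y) ∈ F_7², evaluate f(x, y) mod 7. Record the zeros.
  x = 0: [0↦2, 1↦6, 2↦1, 3↦1, 4↦6, 5↦2, 6↦3]  zeros at y ∈ ∅
  x = 1: [0↦2, 1↦5, 2↦6, 3↦5, 4↦2, 5↦4, 6↦4]  zeros at y ∈ ∅
  x = 2: [0↦4, 1↦6, 2↦6, 3↦4, 4↦0, 5↦1, 6↦0]  zeros at y ∈ {4, 6}
  x = 3: [0↦1, 1↦2, 2↦1, 3↦5, 4↦0, 5↦0, 6↦5]  zeros at y ∈ {4, 5}
  x = 4: [0↦0, 1↦0, 2↦5, 3↦1, 4↦2, 5↦1, 6↦5]  zeros at y ∈ {0, 1}
  x = 5: [0↦1, 1↦0, 2↦4, 3↦6, 4↦6, 5↦4, 6↦0]  zeros at y ∈ {1, 6}
  x = 6: [0↦4, 1↦2, 2↦5, 3↦6, 4↦5, 5↦2, 6↦4]  zeros at y ∈ ∅
Collecting zeros: affine points = {(2, 4), (2, 6), (3, 4), (3, 5), (4, 0), (4, 1), (5, 1), (5, 6)}.
Total count |C(F_7)_aff| = 8.


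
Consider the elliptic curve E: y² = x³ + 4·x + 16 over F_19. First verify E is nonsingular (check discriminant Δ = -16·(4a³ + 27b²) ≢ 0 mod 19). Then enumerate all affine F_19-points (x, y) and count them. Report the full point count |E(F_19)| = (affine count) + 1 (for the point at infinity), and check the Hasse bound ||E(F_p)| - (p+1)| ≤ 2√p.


Affine points = {(0, 4), (0, 15), (3, 6), (3, 13), (4, 1), (4, 18), (5, 3), (5, 16), (6, 3), (6, 16), (7, 8), (7, 11), (8, 3), (8, 16), (10, 7), (10, 12), (11, 2), (11, 17), (12, 5), (12, 14), (13, 2), (13, 17), (14, 2), (14, 17), (17, 0), (18, 7), (18, 12)}; affine count = 27; |E(F_19)| = 28.

Discriminant check: Δ ∝ 4a³ + 27b² = 4·4³ + 27·16² = 4·64 + 27·256 ≡ 5 (mod 19). Nonzero ⇒ E is nonsingular.
For each x ∈ F_19, compute rhs = x³ + 4·x + 16 mod 19, then count y ∈ F_19 with y² ≡ rhs.
  x = 0: rhs = 16, matching y values: 4, 15 (2 points).
  x = 1: rhs = 2, matching y values: none (0 points).
  x = 2: rhs = 13, matching y values: none (0 points).
  x = 3: rhs = 17, matching y values: 6, 13 (2 points).
  x = 4: rhs = 1, matching y values: 1, 18 (2 points).
  x = 5: rhs = 9, matching y values: 3, 16 (2 points).
  x = 6: rhs = 9, matching y values: 3, 16 (2 points).
  x = 7: rhs = 7, matching y values: 8, 11 (2 points).
  x = 8: rhs = 9, matching y values: 3, 16 (2 points).
  x = 9: rhs = 2, matching y values: none (0 points).
  x = 10: rhs = 11, matching y values: 7, 12 (2 points).
  x = 11: rhs = 4, matching y values: 2, 17 (2 points).
  x = 12: rhs = 6, matching y values: 5, 14 (2 points).
  x = 13: rhs = 4, matching y values: 2, 17 (2 points).
  x = 14: rhs = 4, matching y values: 2, 17 (2 points).
  x = 15: rhs = 12, matching y values: none (0 points).
  x = 16: rhs = 15, matching y values: none (0 points).
  x = 17: rhs = 0, matching y values: 0 (1 points).
  x = 18: rhs = 11, matching y values: 7, 12 (2 points).
Total affine count: 27.
Full point count |E(F_19)| = 27 + 1 = 28.
Hasse bound: |28 − (19+1)| = |8| = 8 ≤ 2√19 ≈ 8.7178 ✓.


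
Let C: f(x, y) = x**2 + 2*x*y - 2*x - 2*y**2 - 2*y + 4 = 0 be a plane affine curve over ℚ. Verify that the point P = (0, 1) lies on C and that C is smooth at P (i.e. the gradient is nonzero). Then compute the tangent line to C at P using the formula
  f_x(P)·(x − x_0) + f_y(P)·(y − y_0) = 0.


Tangent line at P: 6 - 6*y = 0.

Step 1: f(0, 1) = 0, so P lies on C.
Step 2: partial derivatives
  f_x(x, y) = 2*x + 2*y - 2, f_y(x, y) = 2*x - 4*y - 2.
  f_x(P) = 0, f_y(P) = -6 (gradient nonzero, so P is smooth).
Step 3: tangent line at P: 0·(x − 0) + -6·(y − 1) = 0.
Expanding: 6 - 6*y = 0.


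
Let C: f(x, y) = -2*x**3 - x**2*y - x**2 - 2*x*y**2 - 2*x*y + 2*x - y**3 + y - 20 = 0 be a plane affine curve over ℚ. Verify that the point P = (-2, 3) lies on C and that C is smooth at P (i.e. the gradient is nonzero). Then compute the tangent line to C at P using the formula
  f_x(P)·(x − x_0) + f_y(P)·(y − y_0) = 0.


Tangent line at P: -30*x - 2*y - 54 = 0.

Step 1: f(-2, 3) = 0, so P lies on C.
Step 2: partial derivatives
  f_x(x, y) = -6*x**2 - 2*x*y - 2*x - 2*y**2 - 2*y + 2, f_y(x, y) = -x**2 - 4*x*y - 2*x - 3*y**2 + 1.
  f_x(P) = -30, f_y(P) = -2 (gradient nonzero, so P is smooth).
Step 3: tangent line at P: -30·(x − -2) + -2·(y − 3) = 0.
Expanding: -30*x - 2*y - 54 = 0.


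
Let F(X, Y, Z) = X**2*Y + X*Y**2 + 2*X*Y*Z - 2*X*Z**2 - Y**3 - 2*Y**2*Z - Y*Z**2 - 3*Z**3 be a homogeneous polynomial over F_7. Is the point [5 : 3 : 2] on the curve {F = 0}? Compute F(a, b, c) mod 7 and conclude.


F(5,3,2) ≡ 6 (mod 7); P is NOT on the curve.

Evaluate F(5, 3, 2) term-by-term (mod 7).
  X**2*Y ↦ 1·25·3·1 = 75
  X*Y**2 ↦ 1·5·9·1 = 45
  2*X*Y*Z ↦ 2·5·3·2 = 60
  -2*X*Z**2 ↦ -2·5·1·4 = -40
  -Y**3 ↦ -1·1·27·1 = -27
  -2*Y**2*Z ↦ -2·1·9·2 = -36
  -Y*Z**2 ↦ -1·1·3·4 = -12
  -3*Z**3 ↦ -3·1·1·8 = -24
Sum: F(5, 3, 2) = (75) + (45) + (60) + (-40) + (-27) + (-36) + (-12) + (-24) = 41.
Reducing mod 7: 41 ≡ 6 (mod 7).
Since F(a, b, c) ≡ 6 ≠ 0 (mod 7), P does NOT lie on the curve.


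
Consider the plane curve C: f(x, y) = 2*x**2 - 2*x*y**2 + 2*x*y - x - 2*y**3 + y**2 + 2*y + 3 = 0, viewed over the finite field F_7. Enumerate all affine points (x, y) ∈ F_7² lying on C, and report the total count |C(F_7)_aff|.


Affine F_7-points: {(2, 2), (3, 6), (4, 2), (4, 3), (5, 1), (6, 1), (6, 3)}; count = 7.

For each of the 49 pairs (x, y) ∈ F_7², evaluate f(x, y) mod 7. Record the zeros.
  x = 0: [0↦3, 1↦4, 2↦2, 3↦6, 4↦4, 5↦5, 6↦4]  zeros at y ∈ ∅
  x = 1: [0↦4, 1↦5, 2↦6, 3↦2, 4↦2, 5↦1, 6↦1]  zeros at y ∈ ∅
  x = 2: [0↦2, 1↦3, 2↦0, 3↦2, 4↦4, 5↦1, 6↦2]  zeros at y ∈ {2}
  x = 3: [0↦4, 1↦5, 2↦5, 3↦6, 4↦3, 5↦5, 6↦0]  zeros at y ∈ {6}
  x = 4: [0↦3, 1↦4, 2↦0, 3↦0, 4↦6, 5↦6, 6↦2]  zeros at y ∈ {2, 3}
  x = 5: [0↦6, 1↦0, 2↦6, 3↦5, 4↦6, 5↦4, 6↦1]  zeros at y ∈ {1}
  x = 6: [0↦6, 1↦0, 2↦2, 3↦0, 4↦3, 5↦6, 6↦4]  zeros at y ∈ {1, 3}
Collecting zeros: affine points = {(2, 2), (3, 6), (4, 2), (4, 3), (5, 1), (6, 1), (6, 3)}.
Total count |C(F_7)_aff| = 7.


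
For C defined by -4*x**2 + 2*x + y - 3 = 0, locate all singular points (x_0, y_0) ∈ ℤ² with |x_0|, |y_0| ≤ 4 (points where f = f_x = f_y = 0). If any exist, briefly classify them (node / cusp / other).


No singular points in the scanned grid; C is smooth there.

Compute partial derivatives:
  f_x = 2 - 8*x.
  f_y = 1.
f_y = 1 is a nonzero constant, so f_y never vanishes: no point (x, y) can satisfy f = f_x = f_y = 0. In particular no (x, y) ∈ {−4, ..., 4}² is singular; the curve is smooth.


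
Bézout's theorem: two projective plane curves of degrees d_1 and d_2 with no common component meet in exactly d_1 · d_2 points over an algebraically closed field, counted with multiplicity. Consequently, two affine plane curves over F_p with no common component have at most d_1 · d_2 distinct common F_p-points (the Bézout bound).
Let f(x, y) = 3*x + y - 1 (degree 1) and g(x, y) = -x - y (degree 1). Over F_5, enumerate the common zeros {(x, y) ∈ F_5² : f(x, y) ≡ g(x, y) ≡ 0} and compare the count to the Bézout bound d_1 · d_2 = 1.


Common zeros: {(3, 2)}; count = 1; Bézout bound = 1.

deg(f) = 1, deg(g) = 1, so Bézout bound = 1.
Scan x ∈ F_5. For each x, list the y ∈ F_5 with f(x, y) ≡ 0 and those with g(x, y) ≡ 0 (mod 5); the common zeros in that column are the intersection.
  x = 0: f ≡ 0 at y ∈ {1}; g ≡ 0 at y ∈ {0}; common: ∅.
  x = 1: f ≡ 0 at y ∈ {3}; g ≡ 0 at y ∈ {4}; common: ∅.
  x = 2: f ≡ 0 at y ∈ {0}; g ≡ 0 at y ∈ {3}; common: ∅.
  x = 3: f ≡ 0 at y ∈ {2}; g ≡ 0 at y ∈ {2}; common: {2}.
  x = 4: f ≡ 0 at y ∈ {4}; g ≡ 0 at y ∈ {1}; common: ∅.
Collecting: common zeros = {(3, 2)}, so the count is 1.
Comparison with the Bézout bound: 1 ≤ 1 = deg(f)·deg(g), as expected for curves with no common component (the bound is attained).


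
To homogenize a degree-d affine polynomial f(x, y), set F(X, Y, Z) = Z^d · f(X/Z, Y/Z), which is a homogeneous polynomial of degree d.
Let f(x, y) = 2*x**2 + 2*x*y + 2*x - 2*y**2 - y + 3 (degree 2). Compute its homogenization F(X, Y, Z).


F(X, Y, Z) = 2*X**2 + 2*X*Y + 2*X*Z - 2*Y**2 - Y*Z + 3*Z**2

deg(f) = 2.
Substitute x = X/Z, y = Y/Z into f, then multiply by Z^2.
  monomial 2·x^2·y^0 ↦ 2·X^2·Y^0·Z^0.
  monomial 2·x^1·y^1 ↦ 2·X^1·Y^1·Z^0.
  monomial 2·x^1·y^0 ↦ 2·X^1·Y^0·Z^1.
  monomial -2·x^0·y^2 ↦ -2·X^0·Y^2·Z^0.
  monomial -1·x^0·y^1 ↦ -1·X^0·Y^1·Z^1.
  monomial 3·x^0·y^0 ↦ 3·X^0·Y^0·Z^2.
Collecting: F(X, Y, Z) = 2*X**2 + 2*X*Y + 2*X*Z - 2*Y**2 - Y*Z + 3*Z**2.


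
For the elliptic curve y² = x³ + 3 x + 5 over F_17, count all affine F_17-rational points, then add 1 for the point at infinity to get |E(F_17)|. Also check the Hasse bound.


Affine points = {(1, 3), (1, 14), (2, 6), (2, 11), (4, 8), (4, 9), (5, 3), (5, 14), (6, 1), (6, 16), (9, 8), (9, 9), (10, 7), (10, 10), (11, 3), (11, 14), (12, 1), (12, 16), (15, 5), (15, 12), (16, 1), (16, 16)}; affine count = 22; |E(F_17)| = 23.

Discriminant check: Δ ∝ 4a³ + 27b² = 4·3³ + 27·5² = 4·27 + 27·25 ≡ 1 (mod 17). Nonzero ⇒ E is nonsingular.
For each x ∈ F_17, compute rhs = x³ + 3·x + 5 mod 17, then count y ∈ F_17 with y² ≡ rhs.
  x = 0: rhs = 5, matching y values: none (0 points).
  x = 1: rhs = 9, matching y values: 3, 14 (2 points).
  x = 2: rhs = 2, matching y values: 6, 11 (2 points).
  x = 3: rhs = 7, matching y values: none (0 points).
  x = 4: rhs = 13, matching y values: 8, 9 (2 points).
  x = 5: rhs = 9, matching y values: 3, 14 (2 points).
  x = 6: rhs = 1, matching y values: 1, 16 (2 points).
  x = 7: rhs = 12, matching y values: none (0 points).
  x = 8: rhs = 14, matching y values: none (0 points).
  x = 9: rhs = 13, matching y values: 8, 9 (2 points).
  x = 10: rhs = 15, matching y values: 7, 10 (2 points).
  x = 11: rhs = 9, matching y values: 3, 14 (2 points).
  x = 12: rhs = 1, matching y values: 1, 16 (2 points).
  x = 13: rhs = 14, matching y values: none (0 points).
  x = 14: rhs = 3, matching y values: none (0 points).
  x = 15: rhs = 8, matching y values: 5, 12 (2 points).
  x = 16: rhs = 1, matching y values: 1, 16 (2 points).
Total affine count: 22.
Full point count |E(F_17)| = 22 + 1 = 23.
Hasse bound: |23 − (17+1)| = |5| = 5 ≤ 2√17 ≈ 8.2462 ✓.


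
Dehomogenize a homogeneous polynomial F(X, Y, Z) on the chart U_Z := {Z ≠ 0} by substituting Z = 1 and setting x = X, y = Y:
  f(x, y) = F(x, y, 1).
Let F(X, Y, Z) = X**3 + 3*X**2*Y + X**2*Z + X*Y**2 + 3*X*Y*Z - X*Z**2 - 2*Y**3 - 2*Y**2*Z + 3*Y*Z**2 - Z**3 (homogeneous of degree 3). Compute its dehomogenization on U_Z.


f(x, y) = x**3 + 3*x**2*y + x**2 + x*y**2 + 3*x*y - x - 2*y**3 - 2*y**2 + 3*y - 1

On U_Z we set Z = 1. Each monomial c·X^i·Y^j·Z^k in F becomes c·x^i·y^j·1^k = c·x^i·y^j.
Substituting Z = 1: F(X, Y, 1) = x**3 + 3*x**2*y + x**2 + x*y**2 + 3*x*y - x - 2*y**3 - 2*y**2 + 3*y - 1.
Note: deg(f) ≤ deg(F) = 3; strict inequality happens when F is divisible by Z (lost terms).


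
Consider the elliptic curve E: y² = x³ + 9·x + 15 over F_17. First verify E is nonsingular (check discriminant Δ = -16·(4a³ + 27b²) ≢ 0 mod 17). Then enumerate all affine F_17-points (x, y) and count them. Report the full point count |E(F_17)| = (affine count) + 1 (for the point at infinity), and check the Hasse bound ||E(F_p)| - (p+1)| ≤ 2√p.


Affine points = {(0, 7), (0, 10), (1, 5), (1, 12), (3, 1), (3, 16), (4, 8), (4, 9), (5, 7), (5, 10), (6, 8), (6, 9), (7, 8), (7, 9), (8, 2), (8, 15), (9, 3), (9, 14), (10, 0), (11, 0), (12, 7), (12, 10), (13, 0)}; affine count = 23; |E(F_17)| = 24.

Discriminant check: Δ ∝ 4a³ + 27b² = 4·9³ + 27·15² = 4·729 + 27·225 ≡ 15 (mod 17). Nonzero ⇒ E is nonsingular.
For each x ∈ F_17, compute rhs = x³ + 9·x + 15 mod 17, then count y ∈ F_17 with y² ≡ rhs.
  x = 0: rhs = 15, matching y values: 7, 10 (2 points).
  x = 1: rhs = 8, matching y values: 5, 12 (2 points).
  x = 2: rhs = 7, matching y values: none (0 points).
  x = 3: rhs = 1, matching y values: 1, 16 (2 points).
  x = 4: rhs = 13, matching y values: 8, 9 (2 points).
  x = 5: rhs = 15, matching y values: 7, 10 (2 points).
  x = 6: rhs = 13, matching y values: 8, 9 (2 points).
  x = 7: rhs = 13, matching y values: 8, 9 (2 points).
  x = 8: rhs = 4, matching y values: 2, 15 (2 points).
  x = 9: rhs = 9, matching y values: 3, 14 (2 points).
  x = 10: rhs = 0, matching y values: 0 (1 points).
  x = 11: rhs = 0, matching y values: 0 (1 points).
  x = 12: rhs = 15, matching y values: 7, 10 (2 points).
  x = 13: rhs = 0, matching y values: 0 (1 points).
  x = 14: rhs = 12, matching y values: none (0 points).
  x = 15: rhs = 6, matching y values: none (0 points).
  x = 16: rhs = 5, matching y values: none (0 points).
Total affine count: 23.
Full point count |E(F_17)| = 23 + 1 = 24.
Hasse bound: |24 − (17+1)| = |6| = 6 ≤ 2√17 ≈ 8.2462 ✓.


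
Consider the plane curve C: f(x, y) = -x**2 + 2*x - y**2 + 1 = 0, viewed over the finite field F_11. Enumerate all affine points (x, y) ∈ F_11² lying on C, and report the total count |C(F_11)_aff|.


Affine F_11-points: {(0, 1), (0, 10), (2, 1), (2, 10), (3, 3), (3, 8), (4, 2), (4, 9), (9, 2), (9, 9), (10, 3), (10, 8)}; count = 12.

For each of the 121 pairs (x, y) ∈ F_11², evaluate f(x, y) mod 11. Record the zeros.
  x = 0: [0↦1, 1↦0, 2↦8, 3↦3, 4↦7, 5↦9, 6↦9, 7↦7, 8↦3, 9↦8, 10↦0]  zeros at y ∈ {1, 10}
  x = 1: [0↦2, 1↦1, 2↦9, 3↦4, 4↦8, 5↦10, 6↦10, 7↦8, 8↦4, 9↦9, 10↦1]  zeros at y ∈ ∅
  x = 2: [0↦1, 1↦0, 2↦8, 3↦3, 4↦7, 5↦9, 6↦9, 7↦7, 8↦3, 9↦8, 10↦0]  zeros at y ∈ {1, 10}
  x = 3: [0↦9, 1↦8, 2↦5, 3↦0, 4↦4, 5↦6, 6↦6, 7↦4, 8↦0, 9↦5, 10↦8]  zeros at y ∈ {3, 8}
  x = 4: [0↦4, 1↦3, 2↦0, 3↦6, 4↦10, 5↦1, 6↦1, 7↦10, 8↦6, 9↦0, 10↦3]  zeros at y ∈ {2, 9}
  x = 5: [0↦8, 1↦7, 2↦4, 3↦10, 4↦3, 5↦5, 6↦5, 7↦3, 8↦10, 9↦4, 10↦7]  zeros at y ∈ ∅
  x = 6: [0↦10, 1↦9, 2↦6, 3↦1, 4↦5, 5↦7, 6↦7, 7↦5, 8↦1, 9↦6, 10↦9]  zeros at y ∈ ∅
  x = 7: [0↦10, 1↦9, 2↦6, 3↦1, 4↦5, 5↦7, 6↦7, 7↦5, 8↦1, 9↦6, 10↦9]  zeros at y ∈ ∅
  x = 8: [0↦8, 1↦7, 2↦4, 3↦10, 4↦3, 5↦5, 6↦5, 7↦3, 8↦10, 9↦4, 10↦7]  zeros at y ∈ ∅
  x = 9: [0↦4, 1↦3, 2↦0, 3↦6, 4↦10, 5↦1, 6↦1, 7↦10, 8↦6, 9↦0, 10↦3]  zeros at y ∈ {2, 9}
  x = 10: [0↦9, 1↦8, 2↦5, 3↦0, 4↦4, 5↦6, 6↦6, 7↦4, 8↦0, 9↦5, 10↦8]  zeros at y ∈ {3, 8}
Collecting zeros: affine points = {(0, 1), (0, 10), (2, 1), (2, 10), (3, 3), (3, 8), (4, 2), (4, 9), (9, 2), (9, 9), (10, 3), (10, 8)}.
Total count |C(F_11)_aff| = 12.


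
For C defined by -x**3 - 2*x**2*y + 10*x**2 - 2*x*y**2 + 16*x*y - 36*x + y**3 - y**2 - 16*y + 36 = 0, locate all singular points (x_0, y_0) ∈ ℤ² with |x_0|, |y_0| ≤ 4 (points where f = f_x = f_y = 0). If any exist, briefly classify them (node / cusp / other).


Singular points: {(2, 2)}; classification: cusp.

Compute partial derivatives:
  f_x = -3*x**2 - 4*x*y + 20*x - 2*y**2 + 16*y - 36.
  f_y = -2*x**2 - 4*x*y + 16*x + 3*y**2 - 2*y - 16.
Scan x_0 ∈ {−4, ..., 4}. For each x_0, f_y(x_0, y) is a polynomial in y; find its integer roots y ∈ {−4, ..., 4}, then test f_x and f at those candidates.
  x = -4: f_y(-4, y) = 3*y**2 + 14*y - 112; no integer root y with |y| ≤ 4.
  x = -3: f_y(-3, y) = 3*y**2 + 10*y - 82; no integer root y with |y| ≤ 4.
  x = -2: f_y(-2, y) = 3*y**2 + 6*y - 56; no integer root y with |y| ≤ 4.
  x = -1: f_y(-1, y) = 3*y**2 + 2*y - 34; no integer root y with |y| ≤ 4.
  x = 0: f_y(0, y) = 3*y**2 - 2*y - 16; vanishes at y ∈ {-2}. (0, -2): f_x = -76 ≠ 0.
  x = 1: f_y(1, y) = 3*y**2 - 6*y - 2; no integer root y with |y| ≤ 4.
  x = 2: f_y(2, y) = 3*y**2 - 10*y + 8; vanishes at y ∈ {2}. (2, 2): f_x = 0, f = 0 — SINGULAR.
  x = 3: f_y(3, y) = 3*y**2 - 14*y + 14; no integer root y with |y| ≤ 4.
  x = 4: f_y(4, y) = 3*y**2 - 18*y + 16; no integer root y with |y| ≤ 4.
Only singular point on the grid: (2, 2).
Classify: substitute x = 2 + u, y = 2 + v and expand: f = -u**3 - 2*u**2*v - 2*u*v**2 + v**3 + v**2.
No constant or linear terms (consistent with a singular point). Quadratic part: v**2. Cubic part: -u**3 - 2*u**2*v - 2*u*v**2 + v**3.
The quadratic part v**2 is a perfect square, so there is a single (double) tangent line v = 0, i.e. y = 2. Restricting the cubic part to that line (v = 0) leaves -u**3 ≠ 0, so f is not divisible by v and the branch is v² ≈ u**3 to lowest order — this is a cusp.
Classification: cusp.
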